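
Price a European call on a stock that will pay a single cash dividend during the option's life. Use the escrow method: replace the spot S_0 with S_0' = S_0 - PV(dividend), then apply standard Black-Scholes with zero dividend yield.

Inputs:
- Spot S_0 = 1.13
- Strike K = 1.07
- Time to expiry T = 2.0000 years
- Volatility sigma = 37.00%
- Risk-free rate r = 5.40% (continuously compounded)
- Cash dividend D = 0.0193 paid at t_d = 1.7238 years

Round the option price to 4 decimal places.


PV(D) = D * exp(-r * t_d) = 0.0193 * 0.91111587 = 0.01758454
S_0' = S_0 - PV(D) = 1.1300 - 0.01758454 = 1.11241546
d1 = (ln(S_0'/K) + (r + sigma^2/2)*T) / (sigma*sqrt(T)) = 0.54232242
d2 = d1 - sigma*sqrt(T) = 0.01906340
exp(-rT) = 0.89762760
N(d1) = 0.70620179; N(d2) = 0.50760474
C = S_0' * N(d1) - K * exp(-rT) * N(d2) = 1.11241546 * 0.70620179 - 1.0700 * 0.89762760 * 0.50760474 = 0.2981

Answer: Price = 0.2981


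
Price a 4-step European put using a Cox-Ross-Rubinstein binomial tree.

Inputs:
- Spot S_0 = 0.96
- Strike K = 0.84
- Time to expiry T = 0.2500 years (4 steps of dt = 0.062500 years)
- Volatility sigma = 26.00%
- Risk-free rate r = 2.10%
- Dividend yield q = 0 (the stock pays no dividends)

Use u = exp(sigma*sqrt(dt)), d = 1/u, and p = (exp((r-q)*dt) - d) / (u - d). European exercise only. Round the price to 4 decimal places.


dt = T/N = 0.062500
u = exp(sigma*sqrt(dt)) = 1.067159; d = 1/u = 0.937067
p = (exp((r-q)*dt) - d) / (u - d) = 0.493851
Discount per step: exp(-r*dt) = 0.998688
Stock lattice S(k, i) with i counting down-moves:
  k=0: S(0,0) = 0.9600
  k=1: S(1,0) = 1.0245; S(1,1) = 0.8996
  k=2: S(2,0) = 1.0933; S(2,1) = 0.9600; S(2,2) = 0.8430
  k=3: S(3,0) = 1.1667; S(3,1) = 1.0245; S(3,2) = 0.8996; S(3,3) = 0.7899
  k=4: S(4,0) = 1.2451; S(4,1) = 1.0933; S(4,2) = 0.9600; S(4,3) = 0.8430; S(4,4) = 0.7402
Terminal payoffs V(N, i) = max(K - S_T, 0):
  V(4,0) = 0.000000; V(4,1) = 0.000000; V(4,2) = 0.000000; V(4,3) = 0.000000; V(4,4) = 0.099790
Backward induction: V(k, i) = exp(-r*dt) * [p * V(k+1, i) + (1-p) * V(k+1, i+1)].
  V(3,0) = exp(-r*dt) * [p*0.000000 + (1-p)*0.000000] = 0.000000
  V(3,1) = exp(-r*dt) * [p*0.000000 + (1-p)*0.000000] = 0.000000
  V(3,2) = exp(-r*dt) * [p*0.000000 + (1-p)*0.000000] = 0.000000
  V(3,3) = exp(-r*dt) * [p*0.000000 + (1-p)*0.099790] = 0.050443
  V(2,0) = exp(-r*dt) * [p*0.000000 + (1-p)*0.000000] = 0.000000
  V(2,1) = exp(-r*dt) * [p*0.000000 + (1-p)*0.000000] = 0.000000
  V(2,2) = exp(-r*dt) * [p*0.000000 + (1-p)*0.050443] = 0.025498
  V(1,0) = exp(-r*dt) * [p*0.000000 + (1-p)*0.000000] = 0.000000
  V(1,1) = exp(-r*dt) * [p*0.000000 + (1-p)*0.025498] = 0.012889
  V(0,0) = exp(-r*dt) * [p*0.000000 + (1-p)*0.012889] = 0.006515

Answer: Price = V(0,0) = 0.0065


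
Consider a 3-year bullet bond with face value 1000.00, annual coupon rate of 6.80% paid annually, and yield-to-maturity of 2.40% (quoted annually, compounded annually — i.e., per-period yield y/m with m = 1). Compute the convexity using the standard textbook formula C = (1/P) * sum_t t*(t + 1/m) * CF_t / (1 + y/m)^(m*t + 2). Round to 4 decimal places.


Coupon per period c = face * coupon_rate / m = 68.000000
Periods per year m = 1; per-period yield y/m = 0.024000
Number of cashflows N = 3
Cashflows (t years, CF_t, discount factor 1/(1+y/m)^(m*t), PV):
  t = 1.0000: CF_t = 68.000000, DF = 0.976562, PV = 66.406250
  t = 2.0000: CF_t = 68.000000, DF = 0.953674, PV = 64.849854
  t = 3.0000: CF_t = 1068.000000, DF = 0.931323, PV = 994.652510
Price P = sum_t PV_t = 1125.908613
Convexity numerator sum_t t*(t + 1/m) * CF_t / (1+y/m)^(m*t + 2):
  t = 1.0000: term = 126.659870
  t = 2.0000: term = 371.073838
  t = 3.0000: term = 11382.894627
Convexity = (1/P) * sum = 11880.628335 / 1125.908613 = 10.552036

Answer: Convexity = 10.5520


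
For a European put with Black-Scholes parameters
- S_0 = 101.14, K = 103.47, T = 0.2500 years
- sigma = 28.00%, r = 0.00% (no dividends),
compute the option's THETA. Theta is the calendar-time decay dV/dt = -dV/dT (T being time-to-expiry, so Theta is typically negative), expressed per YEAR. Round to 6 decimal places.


d1 = -0.0926858569; d2 = -0.2326858569
phi(d1) = 0.3972323650; exp(-qT) = 1.0000000000; exp(-rT) = 1.0000000000
Theta = -S*exp(-qT)*phi(d1)*sigma/(2*sqrt(T)) + r*K*exp(-rT)*N(-d2) - q*S*exp(-qT)*N(-d1)
N(-d1) = 0.5369234334; N(-d2) = 0.5919973238; sqrt(T) = 0.5000000000
Term 1 = -101.1400 * 1.0000000000 * 0.3972323650 * 0.2800 / (2 * 0.5000000000) = -11.2493027909
Term 2 = 0.0000 * 103.4700 * 1.0000000000 * 0.5919973238 = 0.0000000000
Term 3 = 0 (no dividend yield, q = 0)
Theta = -11.2493027909 + (0.0000000000) + (0.0000000000) = -11.249303

Answer: Theta = -11.249303


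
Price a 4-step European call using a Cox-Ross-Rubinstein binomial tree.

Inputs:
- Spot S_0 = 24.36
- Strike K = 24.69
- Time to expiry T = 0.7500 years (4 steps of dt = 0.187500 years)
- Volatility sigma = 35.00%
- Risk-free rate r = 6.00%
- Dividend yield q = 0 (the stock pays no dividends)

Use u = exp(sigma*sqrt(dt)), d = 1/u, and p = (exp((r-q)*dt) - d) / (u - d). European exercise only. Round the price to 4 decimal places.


Answer: Price = V(0,0) = 3.1648

Derivation:
dt = T/N = 0.187500
u = exp(sigma*sqrt(dt)) = 1.163642; d = 1/u = 0.859371
p = (exp((r-q)*dt) - d) / (u - d) = 0.499366
Discount per step: exp(-r*dt) = 0.988813
Stock lattice S(k, i) with i counting down-moves:
  k=0: S(0,0) = 24.3600
  k=1: S(1,0) = 28.3463; S(1,1) = 20.9343
  k=2: S(2,0) = 32.9849; S(2,1) = 24.3600; S(2,2) = 17.9903
  k=3: S(3,0) = 38.3827; S(3,1) = 28.3463; S(3,2) = 20.9343; S(3,3) = 15.4604
  k=4: S(4,0) = 44.6637; S(4,1) = 32.9849; S(4,2) = 24.3600; S(4,3) = 17.9903; S(4,4) = 13.2862
Terminal payoffs V(N, i) = max(S_T - K, 0):
  V(4,0) = 19.973661; V(4,1) = 8.294948; V(4,2) = 0.000000; V(4,3) = 0.000000; V(4,4) = 0.000000
Backward induction: V(k, i) = exp(-r*dt) * [p * V(k+1, i) + (1-p) * V(k+1, i+1)].
  V(3,0) = exp(-r*dt) * [p*19.973661 + (1-p)*8.294948] = 13.968865
  V(3,1) = exp(-r*dt) * [p*8.294948 + (1-p)*0.000000] = 4.095878
  V(3,2) = exp(-r*dt) * [p*0.000000 + (1-p)*0.000000] = 0.000000
  V(3,3) = exp(-r*dt) * [p*0.000000 + (1-p)*0.000000] = 0.000000
  V(2,0) = exp(-r*dt) * [p*13.968865 + (1-p)*4.095878] = 8.925139
  V(2,1) = exp(-r*dt) * [p*4.095878 + (1-p)*0.000000] = 2.022462
  V(2,2) = exp(-r*dt) * [p*0.000000 + (1-p)*0.000000] = 0.000000
  V(1,0) = exp(-r*dt) * [p*8.925139 + (1-p)*2.022462] = 5.408239
  V(1,1) = exp(-r*dt) * [p*2.022462 + (1-p)*0.000000] = 0.998651
  V(0,0) = exp(-r*dt) * [p*5.408239 + (1-p)*0.998651] = 3.164844


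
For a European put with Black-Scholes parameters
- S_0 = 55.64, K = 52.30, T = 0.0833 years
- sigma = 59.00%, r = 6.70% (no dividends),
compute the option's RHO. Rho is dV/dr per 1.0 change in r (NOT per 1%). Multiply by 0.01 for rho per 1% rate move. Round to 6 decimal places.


Answer: Rho = -1.636901

Derivation:
d1 = 0.4814623492; d2 = 0.3111780869
phi(d1) = 0.3552826781; exp(-qT) = 1.0000000000; exp(-rT) = 0.9944344454
N(-d2) = 0.3778326204
Rho = -K*T*exp(-rT)*N(-d2) = -52.3000 * 0.0833 * 0.9944344454 * 0.3778326204 = -1.636901


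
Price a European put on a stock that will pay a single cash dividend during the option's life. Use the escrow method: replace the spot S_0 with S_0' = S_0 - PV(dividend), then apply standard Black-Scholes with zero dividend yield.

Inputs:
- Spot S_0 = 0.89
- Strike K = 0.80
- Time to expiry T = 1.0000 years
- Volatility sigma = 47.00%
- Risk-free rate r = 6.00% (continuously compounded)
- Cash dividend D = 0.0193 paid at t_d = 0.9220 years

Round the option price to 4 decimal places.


Answer: Price = 0.0989

Derivation:
PV(D) = D * exp(-r * t_d) = 0.0193 * 0.94618232 = 0.01826132
S_0' = S_0 - PV(D) = 0.8900 - 0.01826132 = 0.87173868
d1 = (ln(S_0'/K) + (r + sigma^2/2)*T) / (sigma*sqrt(T)) = 0.54537867
d2 = d1 - sigma*sqrt(T) = 0.07537867
exp(-rT) = 0.94176453
N(-d1) = 0.29274655; N(-d2) = 0.46995672
P = K * exp(-rT) * N(-d2) - S_0' * N(-d1) = 0.8000 * 0.94176453 * 0.46995672 - 0.87173868 * 0.29274655 = 0.0989


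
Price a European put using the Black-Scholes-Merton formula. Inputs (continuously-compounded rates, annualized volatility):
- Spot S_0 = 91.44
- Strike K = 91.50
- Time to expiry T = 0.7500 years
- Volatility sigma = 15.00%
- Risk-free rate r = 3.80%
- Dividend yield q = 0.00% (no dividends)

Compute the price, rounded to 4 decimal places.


d1 = (ln(S/K) + (r - q + 0.5*sigma^2) * T) / (sigma * sqrt(T)) = 0.27929548
d2 = d1 - sigma * sqrt(T) = 0.14939167
exp(-rT) = 0.97190229; exp(-qT) = 1.00000000
P = K * exp(-rT) * N(-d2) - S_0 * exp(-qT) * N(-d1)
N(-d1) = 0.39000904; N(-d2) = 0.44062229
P = 91.5000 * 0.97190229 * 0.44062229 - 91.4400 * 1.00000000 * 0.39000904 = 3.5217

Answer: Price = 3.5217


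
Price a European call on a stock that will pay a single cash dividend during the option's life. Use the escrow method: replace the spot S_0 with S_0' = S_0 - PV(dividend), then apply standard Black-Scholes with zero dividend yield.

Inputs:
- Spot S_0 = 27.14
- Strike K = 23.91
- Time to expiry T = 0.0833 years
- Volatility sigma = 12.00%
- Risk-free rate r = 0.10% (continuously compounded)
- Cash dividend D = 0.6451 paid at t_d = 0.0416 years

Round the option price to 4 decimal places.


PV(D) = D * exp(-r * t_d) = 0.6451 * 0.99995840 = 0.64507316
S_0' = S_0 - PV(D) = 27.1400 - 0.64507316 = 26.49492684
d1 = (ln(S_0'/K) + (r + sigma^2/2)*T) / (sigma*sqrt(T)) = 2.98375275
d2 = d1 - sigma*sqrt(T) = 2.94911866
exp(-rT) = 0.99991670
N(d1) = 0.99857632; N(d2) = 0.99840659
C = S_0' * N(d1) - K * exp(-rT) * N(d2) = 26.49492684 * 0.99857632 - 23.9100 * 0.99991670 * 0.99840659 = 2.5873

Answer: Price = 2.5873


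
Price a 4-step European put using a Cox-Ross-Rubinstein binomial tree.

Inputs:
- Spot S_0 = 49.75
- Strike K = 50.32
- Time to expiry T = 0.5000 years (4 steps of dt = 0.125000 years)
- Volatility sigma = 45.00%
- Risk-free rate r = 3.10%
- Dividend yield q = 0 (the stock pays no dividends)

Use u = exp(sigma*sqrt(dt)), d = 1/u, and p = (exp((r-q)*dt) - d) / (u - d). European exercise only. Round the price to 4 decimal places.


Answer: Price = V(0,0) = 5.8987

Derivation:
dt = T/N = 0.125000
u = exp(sigma*sqrt(dt)) = 1.172454; d = 1/u = 0.852912
p = (exp((r-q)*dt) - d) / (u - d) = 0.472459
Discount per step: exp(-r*dt) = 0.996132
Stock lattice S(k, i) with i counting down-moves:
  k=0: S(0,0) = 49.7500
  k=1: S(1,0) = 58.3296; S(1,1) = 42.4324
  k=2: S(2,0) = 68.3888; S(2,1) = 49.7500; S(2,2) = 36.1911
  k=3: S(3,0) = 80.1827; S(3,1) = 58.3296; S(3,2) = 42.4324; S(3,3) = 30.8678
  k=4: S(4,0) = 94.0105; S(4,1) = 68.3888; S(4,2) = 49.7500; S(4,3) = 36.1911; S(4,4) = 26.3275
Terminal payoffs V(N, i) = max(K - S_T, 0):
  V(4,0) = 0.000000; V(4,1) = 0.000000; V(4,2) = 0.570000; V(4,3) = 14.128930; V(4,4) = 23.992491
Backward induction: V(k, i) = exp(-r*dt) * [p * V(k+1, i) + (1-p) * V(k+1, i+1)].
  V(3,0) = exp(-r*dt) * [p*0.000000 + (1-p)*0.000000] = 0.000000
  V(3,1) = exp(-r*dt) * [p*0.000000 + (1-p)*0.570000] = 0.299535
  V(3,2) = exp(-r*dt) * [p*0.570000 + (1-p)*14.128930] = 7.693021
  V(3,3) = exp(-r*dt) * [p*14.128930 + (1-p)*23.992491] = 19.257593
  V(2,0) = exp(-r*dt) * [p*0.000000 + (1-p)*0.299535] = 0.157406
  V(2,1) = exp(-r*dt) * [p*0.299535 + (1-p)*7.693021] = 4.183657
  V(2,2) = exp(-r*dt) * [p*7.693021 + (1-p)*19.257593] = 13.740457
  V(1,0) = exp(-r*dt) * [p*0.157406 + (1-p)*4.183657] = 2.272595
  V(1,1) = exp(-r*dt) * [p*4.183657 + (1-p)*13.740457] = 9.189581
  V(0,0) = exp(-r*dt) * [p*2.272595 + (1-p)*9.189581] = 5.898685


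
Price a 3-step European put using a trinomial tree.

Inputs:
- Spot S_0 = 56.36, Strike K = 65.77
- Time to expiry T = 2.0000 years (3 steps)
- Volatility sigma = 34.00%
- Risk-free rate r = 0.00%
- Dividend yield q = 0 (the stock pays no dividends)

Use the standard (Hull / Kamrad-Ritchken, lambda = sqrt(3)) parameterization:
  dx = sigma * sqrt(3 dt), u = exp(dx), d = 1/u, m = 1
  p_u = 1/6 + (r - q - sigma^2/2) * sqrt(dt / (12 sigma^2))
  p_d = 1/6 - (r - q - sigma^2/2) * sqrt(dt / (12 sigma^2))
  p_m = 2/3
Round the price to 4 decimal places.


Answer: Price = V(0,0) = 17.0434

Derivation:
dt = T/N = 0.666667; dx = sigma*sqrt(3*dt) = 0.480833
u = exp(dx) = 1.617421; d = 1/u = 0.618268
p_u = 0.126597, p_m = 0.666667, p_d = 0.206736
Discount per step: exp(-r*dt) = 1.000000
Stock lattice S(k, j) with j the centered position index:
  k=0: S(0,+0) = 56.3600
  k=1: S(1,-1) = 34.8456; S(1,+0) = 56.3600; S(1,+1) = 91.1578
  k=2: S(2,-2) = 21.5439; S(2,-1) = 34.8456; S(2,+0) = 56.3600; S(2,+1) = 91.1578; S(2,+2) = 147.4405
  k=3: S(3,-3) = 13.3199; S(3,-2) = 21.5439; S(3,-1) = 34.8456; S(3,+0) = 56.3600; S(3,+1) = 91.1578; S(3,+2) = 147.4405; S(3,+3) = 238.4733
Terminal payoffs V(N, j) = max(K - S_T, 0):
  V(3,-3) = 52.450064; V(3,-2) = 44.226062; V(3,-1) = 30.924393; V(3,+0) = 9.410000; V(3,+1) = 0.000000; V(3,+2) = 0.000000; V(3,+3) = 0.000000
Backward induction: V(k, j) = exp(-r*dt) * [p_u * V(k+1, j+1) + p_m * V(k+1, j) + p_d * V(k+1, j-1)]
  V(2,-2) = exp(-r*dt) * [p_u*30.924393 + p_m*44.226062 + p_d*52.450064] = 44.242305
  V(2,-1) = exp(-r*dt) * [p_u*9.410000 + p_m*30.924393 + p_d*44.226062] = 30.950664
  V(2,+0) = exp(-r*dt) * [p_u*0.000000 + p_m*9.410000 + p_d*30.924393] = 12.666520
  V(2,+1) = exp(-r*dt) * [p_u*0.000000 + p_m*0.000000 + p_d*9.410000] = 1.945386
  V(2,+2) = exp(-r*dt) * [p_u*0.000000 + p_m*0.000000 + p_d*0.000000] = 0.000000
  V(1,-1) = exp(-r*dt) * [p_u*12.666520 + p_m*30.950664 + p_d*44.242305] = 31.383802
  V(1,+0) = exp(-r*dt) * [p_u*1.945386 + p_m*12.666520 + p_d*30.950664] = 15.089245
  V(1,+1) = exp(-r*dt) * [p_u*0.000000 + p_m*1.945386 + p_d*12.666520] = 3.915551
  V(0,+0) = exp(-r*dt) * [p_u*3.915551 + p_m*15.089245 + p_d*31.383802] = 17.043358


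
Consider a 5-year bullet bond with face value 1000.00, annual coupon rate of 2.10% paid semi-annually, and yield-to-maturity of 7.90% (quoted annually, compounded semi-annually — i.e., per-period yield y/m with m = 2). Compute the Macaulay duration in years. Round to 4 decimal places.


Answer: Macaulay duration = 4.7308 years

Derivation:
Coupon per period c = face * coupon_rate / m = 10.500000
Periods per year m = 2; per-period yield y/m = 0.039500
Number of cashflows N = 10
Cashflows (t years, CF_t, discount factor 1/(1+y/m)^(m*t), PV):
  t = 0.5000: CF_t = 10.500000, DF = 0.962001, PV = 10.101010
  t = 1.0000: CF_t = 10.500000, DF = 0.925446, PV = 9.717181
  t = 1.5000: CF_t = 10.500000, DF = 0.890280, PV = 9.347938
  t = 2.0000: CF_t = 10.500000, DF = 0.856450, PV = 8.992725
  t = 2.5000: CF_t = 10.500000, DF = 0.823906, PV = 8.651010
  t = 3.0000: CF_t = 10.500000, DF = 0.792598, PV = 8.322280
  t = 3.5000: CF_t = 10.500000, DF = 0.762480, PV = 8.006042
  t = 4.0000: CF_t = 10.500000, DF = 0.733507, PV = 7.701820
  t = 4.5000: CF_t = 10.500000, DF = 0.705634, PV = 7.409158
  t = 5.0000: CF_t = 1010.500000, DF = 0.678821, PV = 685.948295
Price P = sum_t PV_t = 764.197460
Macaulay numerator sum_t t * PV_t:
  t * PV_t at t = 0.5000: 5.050505
  t * PV_t at t = 1.0000: 9.717181
  t * PV_t at t = 1.5000: 14.021907
  t * PV_t at t = 2.0000: 17.985450
  t * PV_t at t = 2.5000: 21.627526
  t * PV_t at t = 3.0000: 24.966841
  t * PV_t at t = 3.5000: 28.021146
  t * PV_t at t = 4.0000: 30.807279
  t * PV_t at t = 4.5000: 33.341211
  t * PV_t at t = 5.0000: 3429.741477
Macaulay duration D = (sum_t t * PV_t) / P = 3615.280523 / 764.197460 = 4.730820


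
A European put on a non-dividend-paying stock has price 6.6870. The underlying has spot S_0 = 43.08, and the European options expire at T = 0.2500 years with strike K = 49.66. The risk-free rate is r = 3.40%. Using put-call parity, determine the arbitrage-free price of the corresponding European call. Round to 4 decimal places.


Answer: Call price = 0.5273

Derivation:
Put-call parity: C - P = S_0 * exp(-qT) - K * exp(-rT).
S_0 * exp(-qT) = 43.0800 * 1.00000000 = 43.08000000
K * exp(-rT) = 49.6600 * 0.99153602 = 49.23967890
C = P + S*exp(-qT) - K*exp(-rT)
C = 6.6870 + 43.08000000 - 49.23967890 = 0.5273


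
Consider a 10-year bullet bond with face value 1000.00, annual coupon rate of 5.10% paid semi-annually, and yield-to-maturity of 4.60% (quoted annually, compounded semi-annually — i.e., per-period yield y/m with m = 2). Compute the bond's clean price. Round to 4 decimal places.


Coupon per period c = face * coupon_rate / m = 25.500000
Periods per year m = 2; per-period yield y/m = 0.023000
Number of cashflows N = 20
Cashflows (t years, CF_t, discount factor 1/(1+y/m)^(m*t), PV):
  t = 0.5000: CF_t = 25.500000, DF = 0.977517, PV = 24.926686
  t = 1.0000: CF_t = 25.500000, DF = 0.955540, PV = 24.366262
  t = 1.5000: CF_t = 25.500000, DF = 0.934056, PV = 23.818438
  t = 2.0000: CF_t = 25.500000, DF = 0.913056, PV = 23.282931
  t = 2.5000: CF_t = 25.500000, DF = 0.892528, PV = 22.759463
  t = 3.0000: CF_t = 25.500000, DF = 0.872461, PV = 22.247764
  t = 3.5000: CF_t = 25.500000, DF = 0.852846, PV = 21.747570
  t = 4.0000: CF_t = 25.500000, DF = 0.833671, PV = 21.258622
  t = 4.5000: CF_t = 25.500000, DF = 0.814928, PV = 20.780667
  t = 5.0000: CF_t = 25.500000, DF = 0.796606, PV = 20.313457
  t = 5.5000: CF_t = 25.500000, DF = 0.778696, PV = 19.856752
  t = 6.0000: CF_t = 25.500000, DF = 0.761189, PV = 19.410315
  t = 6.5000: CF_t = 25.500000, DF = 0.744075, PV = 18.973915
  t = 7.0000: CF_t = 25.500000, DF = 0.727346, PV = 18.547326
  t = 7.5000: CF_t = 25.500000, DF = 0.710993, PV = 18.130329
  t = 8.0000: CF_t = 25.500000, DF = 0.695008, PV = 17.722706
  t = 8.5000: CF_t = 25.500000, DF = 0.679382, PV = 17.324249
  t = 9.0000: CF_t = 25.500000, DF = 0.664108, PV = 16.934749
  t = 9.5000: CF_t = 25.500000, DF = 0.649177, PV = 16.554007
  t = 10.0000: CF_t = 1025.500000, DF = 0.634581, PV = 650.763207
Price P = sum_t PV_t = 1039.719415

Answer: Price = 1039.7194


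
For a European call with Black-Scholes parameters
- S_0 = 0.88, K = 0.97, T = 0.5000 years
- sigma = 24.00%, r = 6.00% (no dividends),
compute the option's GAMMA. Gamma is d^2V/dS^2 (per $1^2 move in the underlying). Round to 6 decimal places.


d1 = -0.3121532551; d2 = -0.4818588826
phi(d1) = 0.3799717540; exp(-qT) = 1.0000000000; exp(-rT) = 0.9704455335
Gamma = exp(-qT) * phi(d1) / (S * sigma * sqrt(T)) = 1.0000000000 * 0.3799717540 / (0.8800 * 0.2400 * 0.7071067812) = 2.544324

Answer: Gamma = 2.544324


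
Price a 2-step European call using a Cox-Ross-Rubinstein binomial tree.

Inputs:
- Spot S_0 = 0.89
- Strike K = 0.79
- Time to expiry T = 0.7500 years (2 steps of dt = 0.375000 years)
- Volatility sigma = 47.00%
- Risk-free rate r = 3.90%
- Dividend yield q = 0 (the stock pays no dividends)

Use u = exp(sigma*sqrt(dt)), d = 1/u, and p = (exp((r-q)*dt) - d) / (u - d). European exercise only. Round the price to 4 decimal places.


dt = T/N = 0.375000
u = exp(sigma*sqrt(dt)) = 1.333511; d = 1/u = 0.749900
p = (exp((r-q)*dt) - d) / (u - d) = 0.453783
Discount per step: exp(-r*dt) = 0.985481
Stock lattice S(k, i) with i counting down-moves:
  k=0: S(0,0) = 0.8900
  k=1: S(1,0) = 1.1868; S(1,1) = 0.6674
  k=2: S(2,0) = 1.5826; S(2,1) = 0.8900; S(2,2) = 0.5005
Terminal payoffs V(N, i) = max(S_T - K, 0):
  V(2,0) = 0.792643; V(2,1) = 0.100000; V(2,2) = 0.000000
Backward induction: V(k, i) = exp(-r*dt) * [p * V(k+1, i) + (1-p) * V(k+1, i+1)].
  V(1,0) = exp(-r*dt) * [p*0.792643 + (1-p)*0.100000] = 0.408294
  V(1,1) = exp(-r*dt) * [p*0.100000 + (1-p)*0.000000] = 0.044719
  V(0,0) = exp(-r*dt) * [p*0.408294 + (1-p)*0.044719] = 0.206659

Answer: Price = V(0,0) = 0.2067


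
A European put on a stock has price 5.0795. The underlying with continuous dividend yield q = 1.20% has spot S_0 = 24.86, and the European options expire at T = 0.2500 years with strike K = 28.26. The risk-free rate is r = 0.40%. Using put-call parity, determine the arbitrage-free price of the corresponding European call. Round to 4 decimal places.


Put-call parity: C - P = S_0 * exp(-qT) - K * exp(-rT).
S_0 * exp(-qT) = 24.8600 * 0.99700450 = 24.78553176
K * exp(-rT) = 28.2600 * 0.99900050 = 28.23175413
C = P + S*exp(-qT) - K*exp(-rT)
C = 5.0795 + 24.78553176 - 28.23175413 = 1.6333

Answer: Call price = 1.6333


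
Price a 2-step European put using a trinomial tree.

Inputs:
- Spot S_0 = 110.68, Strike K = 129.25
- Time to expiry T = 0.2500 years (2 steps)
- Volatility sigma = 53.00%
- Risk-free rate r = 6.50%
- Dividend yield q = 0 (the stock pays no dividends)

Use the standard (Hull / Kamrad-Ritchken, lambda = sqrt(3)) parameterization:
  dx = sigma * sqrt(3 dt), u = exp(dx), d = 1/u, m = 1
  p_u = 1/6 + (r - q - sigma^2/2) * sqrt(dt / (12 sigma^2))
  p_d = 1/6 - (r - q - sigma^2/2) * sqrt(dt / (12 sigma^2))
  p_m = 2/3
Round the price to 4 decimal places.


dt = T/N = 0.125000; dx = sigma*sqrt(3*dt) = 0.324557
u = exp(dx) = 1.383418; d = 1/u = 0.722847
p_u = 0.152137, p_m = 0.666667, p_d = 0.181196
Discount per step: exp(-r*dt) = 0.991908
Stock lattice S(k, j) with j the centered position index:
  k=0: S(0,+0) = 110.6800
  k=1: S(1,-1) = 80.0047; S(1,+0) = 110.6800; S(1,+1) = 153.1167
  k=2: S(2,-2) = 57.8312; S(2,-1) = 80.0047; S(2,+0) = 110.6800; S(2,+1) = 153.1167; S(2,+2) = 211.8245
Terminal payoffs V(N, j) = max(K - S_T, 0):
  V(2,-2) = 71.418803; V(2,-1) = 49.245270; V(2,+0) = 18.570000; V(2,+1) = 0.000000; V(2,+2) = 0.000000
Backward induction: V(k, j) = exp(-r*dt) * [p_u * V(k+1, j+1) + p_m * V(k+1, j) + p_d * V(k+1, j-1)]
  V(1,-1) = exp(-r*dt) * [p_u*18.570000 + p_m*49.245270 + p_d*71.418803] = 48.202931
  V(1,+0) = exp(-r*dt) * [p_u*0.000000 + p_m*18.570000 + p_d*49.245270] = 21.130663
  V(1,+1) = exp(-r*dt) * [p_u*0.000000 + p_m*0.000000 + p_d*18.570000] = 3.337583
  V(0,+0) = exp(-r*dt) * [p_u*3.337583 + p_m*21.130663 + p_d*48.202931] = 23.140280

Answer: Price = V(0,0) = 23.1403


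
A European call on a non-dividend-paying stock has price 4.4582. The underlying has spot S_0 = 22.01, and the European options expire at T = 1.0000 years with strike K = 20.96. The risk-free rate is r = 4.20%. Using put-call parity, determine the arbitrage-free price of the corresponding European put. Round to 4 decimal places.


Answer: Put price = 2.5461

Derivation:
Put-call parity: C - P = S_0 * exp(-qT) - K * exp(-rT).
S_0 * exp(-qT) = 22.0100 * 1.00000000 = 22.01000000
K * exp(-rT) = 20.9600 * 0.95886978 = 20.09791060
P = C - S*exp(-qT) + K*exp(-rT)
P = 4.4582 - 22.01000000 + 20.09791060 = 2.5461


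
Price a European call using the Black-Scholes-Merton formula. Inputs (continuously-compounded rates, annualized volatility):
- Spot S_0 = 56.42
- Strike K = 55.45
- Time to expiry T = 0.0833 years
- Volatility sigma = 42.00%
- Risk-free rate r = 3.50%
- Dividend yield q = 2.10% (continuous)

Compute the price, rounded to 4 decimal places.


Answer: Price = 3.2448

Derivation:
d1 = (ln(S/K) + (r - q + 0.5*sigma^2) * T) / (sigma * sqrt(T)) = 0.21329319
d2 = d1 - sigma * sqrt(T) = 0.09207388
exp(-rT) = 0.99708875; exp(-qT) = 0.99825223
C = S_0 * exp(-qT) * N(d1) - K * exp(-rT) * N(d2)
N(d1) = 0.58445086; N(d2) = 0.53668033
C = 56.4200 * 0.99825223 * 0.58445086 - 55.4500 * 0.99708875 * 0.53668033 = 3.2448


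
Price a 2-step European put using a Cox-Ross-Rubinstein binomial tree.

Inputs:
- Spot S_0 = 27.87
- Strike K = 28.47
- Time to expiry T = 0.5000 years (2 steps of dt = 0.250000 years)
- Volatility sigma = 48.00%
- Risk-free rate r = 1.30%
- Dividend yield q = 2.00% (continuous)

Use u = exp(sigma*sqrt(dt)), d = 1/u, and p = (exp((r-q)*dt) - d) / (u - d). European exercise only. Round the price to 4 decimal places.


Answer: Price = V(0,0) = 3.8321

Derivation:
dt = T/N = 0.250000
u = exp(sigma*sqrt(dt)) = 1.271249; d = 1/u = 0.786628
p = (exp((r-q)*dt) - d) / (u - d) = 0.436678
Discount per step: exp(-r*dt) = 0.996755
Stock lattice S(k, i) with i counting down-moves:
  k=0: S(0,0) = 27.8700
  k=1: S(1,0) = 35.4297; S(1,1) = 21.9233
  k=2: S(2,0) = 45.0400; S(2,1) = 27.8700; S(2,2) = 17.2455
Terminal payoffs V(N, i) = max(K - S_T, 0):
  V(2,0) = 0.000000; V(2,1) = 0.600000; V(2,2) = 11.224507
Backward induction: V(k, i) = exp(-r*dt) * [p * V(k+1, i) + (1-p) * V(k+1, i+1)].
  V(1,0) = exp(-r*dt) * [p*0.000000 + (1-p)*0.600000] = 0.336896
  V(1,1) = exp(-r*dt) * [p*0.600000 + (1-p)*11.224507] = 6.563647
  V(0,0) = exp(-r*dt) * [p*0.336896 + (1-p)*6.563647] = 3.832085


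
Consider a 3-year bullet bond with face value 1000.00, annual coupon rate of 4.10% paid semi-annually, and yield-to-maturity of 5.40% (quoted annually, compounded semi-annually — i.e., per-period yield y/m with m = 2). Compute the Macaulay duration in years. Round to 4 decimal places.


Answer: Macaulay duration = 2.8501 years

Derivation:
Coupon per period c = face * coupon_rate / m = 20.500000
Periods per year m = 2; per-period yield y/m = 0.027000
Number of cashflows N = 6
Cashflows (t years, CF_t, discount factor 1/(1+y/m)^(m*t), PV):
  t = 0.5000: CF_t = 20.500000, DF = 0.973710, PV = 19.961052
  t = 1.0000: CF_t = 20.500000, DF = 0.948111, PV = 19.436272
  t = 1.5000: CF_t = 20.500000, DF = 0.923185, PV = 18.925289
  t = 2.0000: CF_t = 20.500000, DF = 0.898914, PV = 18.427740
  t = 2.5000: CF_t = 20.500000, DF = 0.875282, PV = 17.943272
  t = 3.0000: CF_t = 1020.500000, DF = 0.852270, PV = 869.741809
Price P = sum_t PV_t = 964.435435
Macaulay numerator sum_t t * PV_t:
  t * PV_t at t = 0.5000: 9.980526
  t * PV_t at t = 1.0000: 19.436272
  t * PV_t at t = 1.5000: 28.387934
  t * PV_t at t = 2.0000: 36.855481
  t * PV_t at t = 2.5000: 44.858180
  t * PV_t at t = 3.0000: 2609.225428
Macaulay duration D = (sum_t t * PV_t) / P = 2748.743821 / 964.435435 = 2.850107


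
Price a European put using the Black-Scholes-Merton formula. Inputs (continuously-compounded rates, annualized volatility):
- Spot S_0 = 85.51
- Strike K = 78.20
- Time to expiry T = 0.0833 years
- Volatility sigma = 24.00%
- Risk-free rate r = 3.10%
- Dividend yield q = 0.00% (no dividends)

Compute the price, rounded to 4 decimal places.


Answer: Price = 0.2428

Derivation:
d1 = (ln(S/K) + (r - q + 0.5*sigma^2) * T) / (sigma * sqrt(T)) = 1.36202551
d2 = d1 - sigma * sqrt(T) = 1.29275733
exp(-rT) = 0.99742103; exp(-qT) = 1.00000000
P = K * exp(-rT) * N(-d2) - S_0 * exp(-qT) * N(-d1)
N(-d1) = 0.08659492; N(-d2) = 0.09804750
P = 78.2000 * 0.99742103 * 0.09804750 - 85.5100 * 1.00000000 * 0.08659492 = 0.2428


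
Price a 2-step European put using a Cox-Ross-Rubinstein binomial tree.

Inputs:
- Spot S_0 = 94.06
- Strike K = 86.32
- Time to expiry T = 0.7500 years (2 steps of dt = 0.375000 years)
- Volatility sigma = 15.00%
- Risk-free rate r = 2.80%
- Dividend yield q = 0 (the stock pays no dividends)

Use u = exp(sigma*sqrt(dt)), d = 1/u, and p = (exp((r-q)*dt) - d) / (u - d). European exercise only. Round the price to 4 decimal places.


Answer: Price = V(0,0) = 1.7077

Derivation:
dt = T/N = 0.375000
u = exp(sigma*sqrt(dt)) = 1.096207; d = 1/u = 0.912237
p = (exp((r-q)*dt) - d) / (u - d) = 0.534427
Discount per step: exp(-r*dt) = 0.989555
Stock lattice S(k, i) with i counting down-moves:
  k=0: S(0,0) = 94.0600
  k=1: S(1,0) = 103.1092; S(1,1) = 85.8050
  k=2: S(2,0) = 113.0290; S(2,1) = 94.0600; S(2,2) = 78.2744
Terminal payoffs V(N, i) = max(K - S_T, 0):
  V(2,0) = 0.000000; V(2,1) = 0.000000; V(2,2) = 8.045557
Backward induction: V(k, i) = exp(-r*dt) * [p * V(k+1, i) + (1-p) * V(k+1, i+1)].
  V(1,0) = exp(-r*dt) * [p*0.000000 + (1-p)*0.000000] = 0.000000
  V(1,1) = exp(-r*dt) * [p*0.000000 + (1-p)*8.045557] = 3.706667
  V(0,0) = exp(-r*dt) * [p*0.000000 + (1-p)*3.706667] = 1.707697


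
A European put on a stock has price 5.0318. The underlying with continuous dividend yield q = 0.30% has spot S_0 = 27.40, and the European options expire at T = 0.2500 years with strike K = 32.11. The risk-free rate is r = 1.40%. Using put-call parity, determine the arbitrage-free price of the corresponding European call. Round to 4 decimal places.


Answer: Call price = 0.4134

Derivation:
Put-call parity: C - P = S_0 * exp(-qT) - K * exp(-rT).
S_0 * exp(-qT) = 27.4000 * 0.99925028 = 27.37945770
K * exp(-rT) = 32.1100 * 0.99650612 = 31.99781144
C = P + S*exp(-qT) - K*exp(-rT)
C = 5.0318 + 27.37945770 - 31.99781144 = 0.4134


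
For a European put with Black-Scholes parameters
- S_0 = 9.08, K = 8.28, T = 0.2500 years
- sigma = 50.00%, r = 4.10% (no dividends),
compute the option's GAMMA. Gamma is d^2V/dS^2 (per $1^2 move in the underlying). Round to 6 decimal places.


Answer: Gamma = 0.152317

Derivation:
d1 = 0.5349248969; d2 = 0.2849248969
phi(d1) = 0.3457598376; exp(-qT) = 1.0000000000; exp(-rT) = 0.9898023522
Gamma = exp(-qT) * phi(d1) / (S * sigma * sqrt(T)) = 1.0000000000 * 0.3457598376 / (9.0800 * 0.5000 * 0.5000000000) = 0.152317


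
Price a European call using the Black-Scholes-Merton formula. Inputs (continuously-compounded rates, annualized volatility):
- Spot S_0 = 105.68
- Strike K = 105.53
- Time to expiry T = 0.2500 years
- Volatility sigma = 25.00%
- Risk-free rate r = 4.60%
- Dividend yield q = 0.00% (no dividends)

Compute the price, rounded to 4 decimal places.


d1 = (ln(S/K) + (r - q + 0.5*sigma^2) * T) / (sigma * sqrt(T)) = 0.16586310
d2 = d1 - sigma * sqrt(T) = 0.04086310
exp(-rT) = 0.98856587; exp(-qT) = 1.00000000
C = S_0 * exp(-qT) * N(d1) - K * exp(-rT) * N(d2)
N(d1) = 0.56586766; N(d2) = 0.51629748
C = 105.6800 * 1.00000000 * 0.56586766 - 105.5300 * 0.98856587 * 0.51629748 = 5.9390

Answer: Price = 5.9390


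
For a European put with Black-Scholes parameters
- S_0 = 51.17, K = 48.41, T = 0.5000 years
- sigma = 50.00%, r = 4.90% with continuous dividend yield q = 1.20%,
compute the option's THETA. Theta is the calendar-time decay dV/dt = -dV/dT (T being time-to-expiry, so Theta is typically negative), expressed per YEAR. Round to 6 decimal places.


d1 = 0.3859304492; d2 = 0.0323770587
phi(d1) = 0.3703118876; exp(-qT) = 0.9940179641; exp(-rT) = 0.9757976889
Theta = -S*exp(-qT)*phi(d1)*sigma/(2*sqrt(T)) + r*K*exp(-rT)*N(-d2) - q*S*exp(-qT)*N(-d1)
N(-d1) = 0.3497740895; N(-d2) = 0.4870856787; sqrt(T) = 0.7071067812
Term 1 = -51.1700 * 0.9940179641 * 0.3703118876 * 0.5000 / (2 * 0.7071067812) = -6.6593571978
Term 2 = 0.0490 * 48.4100 * 0.9757976889 * 0.4870856787 = 1.1274474495
Term 3 = -0.0120 * 51.1700 * 0.9940179641 * 0.3497740895 = -0.2134904885
Theta = -6.6593571978 + (1.1274474495) + (-0.2134904885) = -5.745400

Answer: Theta = -5.745400


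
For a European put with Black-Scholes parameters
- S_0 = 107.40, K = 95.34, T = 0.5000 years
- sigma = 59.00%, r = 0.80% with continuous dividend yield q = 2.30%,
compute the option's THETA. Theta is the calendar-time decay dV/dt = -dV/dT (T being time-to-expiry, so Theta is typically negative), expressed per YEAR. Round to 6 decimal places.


Answer: Theta = -16.189331

Derivation:
d1 = 0.4761243163; d2 = 0.0589313154
phi(d1) = 0.3561918761; exp(-qT) = 0.9885658722; exp(-rT) = 0.9960079893
Theta = -S*exp(-qT)*phi(d1)*sigma/(2*sqrt(T)) + r*K*exp(-rT)*N(-d2) - q*S*exp(-qT)*N(-d1)
N(-d1) = 0.3169929072; N(-d2) = 0.4765034077; sqrt(T) = 0.7071067812
Term 1 = -107.4000 * 0.9885658722 * 0.3561918761 * 0.5900 / (2 * 0.7071067812) = -15.7772358814
Term 2 = 0.0080 * 95.3400 * 0.9960079893 * 0.4765034077 = 0.3619878280
Term 3 = -0.0230 * 107.4000 * 0.9885658722 * 0.3169929072 = -0.7740825470
Theta = -15.7772358814 + (0.3619878280) + (-0.7740825470) = -16.189331


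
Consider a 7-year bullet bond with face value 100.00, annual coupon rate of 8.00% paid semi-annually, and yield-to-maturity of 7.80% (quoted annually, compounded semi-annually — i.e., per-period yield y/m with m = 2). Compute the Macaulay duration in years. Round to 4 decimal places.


Coupon per period c = face * coupon_rate / m = 4.000000
Periods per year m = 2; per-period yield y/m = 0.039000
Number of cashflows N = 14
Cashflows (t years, CF_t, discount factor 1/(1+y/m)^(m*t), PV):
  t = 0.5000: CF_t = 4.000000, DF = 0.962464, PV = 3.849856
  t = 1.0000: CF_t = 4.000000, DF = 0.926337, PV = 3.705347
  t = 1.5000: CF_t = 4.000000, DF = 0.891566, PV = 3.566263
  t = 2.0000: CF_t = 4.000000, DF = 0.858100, PV = 3.432399
  t = 2.5000: CF_t = 4.000000, DF = 0.825890, PV = 3.303560
  t = 3.0000: CF_t = 4.000000, DF = 0.794889, PV = 3.179558
  t = 3.5000: CF_t = 4.000000, DF = 0.765052, PV = 3.060209
  t = 4.0000: CF_t = 4.000000, DF = 0.736335, PV = 2.945341
  t = 4.5000: CF_t = 4.000000, DF = 0.708696, PV = 2.834785
  t = 5.0000: CF_t = 4.000000, DF = 0.682094, PV = 2.728378
  t = 5.5000: CF_t = 4.000000, DF = 0.656491, PV = 2.625965
  t = 6.0000: CF_t = 4.000000, DF = 0.631849, PV = 2.527397
  t = 6.5000: CF_t = 4.000000, DF = 0.608132, PV = 2.432528
  t = 7.0000: CF_t = 104.000000, DF = 0.585305, PV = 60.871734
Price P = sum_t PV_t = 101.063320
Macaulay numerator sum_t t * PV_t:
  t * PV_t at t = 0.5000: 1.924928
  t * PV_t at t = 1.0000: 3.705347
  t * PV_t at t = 1.5000: 5.349394
  t * PV_t at t = 2.0000: 6.864799
  t * PV_t at t = 2.5000: 8.258901
  t * PV_t at t = 3.0000: 9.538673
  t * PV_t at t = 3.5000: 10.710733
  t * PV_t at t = 4.0000: 11.781365
  t * PV_t at t = 4.5000: 12.756531
  t * PV_t at t = 5.0000: 13.641889
  t * PV_t at t = 5.5000: 14.442809
  t * PV_t at t = 6.0000: 15.164380
  t * PV_t at t = 6.5000: 15.811433
  t * PV_t at t = 7.0000: 426.102138
Macaulay duration D = (sum_t t * PV_t) / P = 556.053320 / 101.063320 = 5.502029

Answer: Macaulay duration = 5.5020 years


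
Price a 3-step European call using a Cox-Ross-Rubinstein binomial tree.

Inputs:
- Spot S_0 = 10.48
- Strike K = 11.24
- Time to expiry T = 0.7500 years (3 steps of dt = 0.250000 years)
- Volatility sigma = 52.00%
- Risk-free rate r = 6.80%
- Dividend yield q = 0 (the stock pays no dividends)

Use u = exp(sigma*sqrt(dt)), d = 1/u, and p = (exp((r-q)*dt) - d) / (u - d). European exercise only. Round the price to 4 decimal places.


dt = T/N = 0.250000
u = exp(sigma*sqrt(dt)) = 1.296930; d = 1/u = 0.771052
p = (exp((r-q)*dt) - d) / (u - d) = 0.467967
Discount per step: exp(-r*dt) = 0.983144
Stock lattice S(k, i) with i counting down-moves:
  k=0: S(0,0) = 10.4800
  k=1: S(1,0) = 13.5918; S(1,1) = 8.0806
  k=2: S(2,0) = 17.6276; S(2,1) = 10.4800; S(2,2) = 6.2306
  k=3: S(3,0) = 22.8618; S(3,1) = 13.5918; S(3,2) = 8.0806; S(3,3) = 4.8041
Terminal payoffs V(N, i) = max(S_T - K, 0):
  V(3,0) = 11.621829; V(3,1) = 2.351827; V(3,2) = 0.000000; V(3,3) = 0.000000
Backward induction: V(k, i) = exp(-r*dt) * [p * V(k+1, i) + (1-p) * V(k+1, i+1)].
  V(2,0) = exp(-r*dt) * [p*11.621829 + (1-p)*2.351827] = 6.577115
  V(2,1) = exp(-r*dt) * [p*2.351827 + (1-p)*0.000000] = 1.082026
  V(2,2) = exp(-r*dt) * [p*0.000000 + (1-p)*0.000000] = 0.000000
  V(1,0) = exp(-r*dt) * [p*6.577115 + (1-p)*1.082026] = 3.591960
  V(1,1) = exp(-r*dt) * [p*1.082026 + (1-p)*0.000000] = 0.497817
  V(0,0) = exp(-r*dt) * [p*3.591960 + (1-p)*0.497817] = 1.912975

Answer: Price = V(0,0) = 1.9130


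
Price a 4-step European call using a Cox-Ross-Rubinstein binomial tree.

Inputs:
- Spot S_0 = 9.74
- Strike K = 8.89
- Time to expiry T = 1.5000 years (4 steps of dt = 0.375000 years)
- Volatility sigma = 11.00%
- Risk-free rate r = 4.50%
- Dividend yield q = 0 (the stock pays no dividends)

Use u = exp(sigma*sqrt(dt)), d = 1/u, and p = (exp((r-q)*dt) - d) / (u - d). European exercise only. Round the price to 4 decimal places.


Answer: Price = V(0,0) = 1.5131

Derivation:
dt = T/N = 0.375000
u = exp(sigma*sqrt(dt)) = 1.069682; d = 1/u = 0.934858
p = (exp((r-q)*dt) - d) / (u - d) = 0.609391
Discount per step: exp(-r*dt) = 0.983267
Stock lattice S(k, i) with i counting down-moves:
  k=0: S(0,0) = 9.7400
  k=1: S(1,0) = 10.4187; S(1,1) = 9.1055
  k=2: S(2,0) = 11.1447; S(2,1) = 9.7400; S(2,2) = 8.5124
  k=3: S(3,0) = 11.9213; S(3,1) = 10.4187; S(3,2) = 9.1055; S(3,3) = 7.9578
  k=4: S(4,0) = 12.7520; S(4,1) = 11.1447; S(4,2) = 9.7400; S(4,3) = 8.5124; S(4,4) = 7.4395
Terminal payoffs V(N, i) = max(S_T - K, 0):
  V(4,0) = 3.861960; V(4,1) = 2.254689; V(4,2) = 0.850000; V(4,3) = 0.000000; V(4,4) = 0.000000
Backward induction: V(k, i) = exp(-r*dt) * [p * V(k+1, i) + (1-p) * V(k+1, i+1)].
  V(3,0) = exp(-r*dt) * [p*3.861960 + (1-p)*2.254689] = 3.180028
  V(3,1) = exp(-r*dt) * [p*2.254689 + (1-p)*0.850000] = 1.677458
  V(3,2) = exp(-r*dt) * [p*0.850000 + (1-p)*0.000000] = 0.509315
  V(3,3) = exp(-r*dt) * [p*0.000000 + (1-p)*0.000000] = 0.000000
  V(2,0) = exp(-r*dt) * [p*3.180028 + (1-p)*1.677458] = 2.549720
  V(2,1) = exp(-r*dt) * [p*1.677458 + (1-p)*0.509315] = 1.200737
  V(2,2) = exp(-r*dt) * [p*0.509315 + (1-p)*0.000000] = 0.305179
  V(1,0) = exp(-r*dt) * [p*2.549720 + (1-p)*1.200737] = 1.988947
  V(1,1) = exp(-r*dt) * [p*1.200737 + (1-p)*0.305179] = 0.836686
  V(0,0) = exp(-r*dt) * [p*1.988947 + (1-p)*0.836686] = 1.513114


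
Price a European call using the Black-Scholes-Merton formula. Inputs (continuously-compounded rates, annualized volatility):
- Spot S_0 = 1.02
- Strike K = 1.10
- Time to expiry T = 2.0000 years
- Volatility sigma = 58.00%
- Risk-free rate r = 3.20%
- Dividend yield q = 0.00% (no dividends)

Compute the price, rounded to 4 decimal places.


Answer: Price = 0.3207

Derivation:
d1 = (ln(S/K) + (r - q + 0.5*sigma^2) * T) / (sigma * sqrt(T)) = 0.39609250
d2 = d1 - sigma * sqrt(T) = -0.42415136
exp(-rT) = 0.93800500; exp(-qT) = 1.00000000
C = S_0 * exp(-qT) * N(d1) - K * exp(-rT) * N(d2)
N(d1) = 0.65398161; N(d2) = 0.33572771
C = 1.0200 * 1.00000000 * 0.65398161 - 1.1000 * 0.93800500 * 0.33572771 = 0.3207


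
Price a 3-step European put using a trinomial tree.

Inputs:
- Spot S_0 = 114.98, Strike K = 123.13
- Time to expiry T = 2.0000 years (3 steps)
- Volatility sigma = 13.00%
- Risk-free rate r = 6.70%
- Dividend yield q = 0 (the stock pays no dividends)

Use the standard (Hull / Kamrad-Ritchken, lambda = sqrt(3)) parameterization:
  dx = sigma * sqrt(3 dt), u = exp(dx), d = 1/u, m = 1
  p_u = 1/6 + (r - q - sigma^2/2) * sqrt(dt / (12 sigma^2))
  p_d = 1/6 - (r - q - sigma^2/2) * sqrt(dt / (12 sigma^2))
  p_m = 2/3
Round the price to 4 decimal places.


dt = T/N = 0.666667; dx = sigma*sqrt(3*dt) = 0.183848
u = exp(dx) = 1.201833; d = 1/u = 0.832062
p_u = 0.272823, p_m = 0.666667, p_d = 0.060510
Discount per step: exp(-r*dt) = 0.956316
Stock lattice S(k, j) with j the centered position index:
  k=0: S(0,+0) = 114.9800
  k=1: S(1,-1) = 95.6705; S(1,+0) = 114.9800; S(1,+1) = 138.1867
  k=2: S(2,-2) = 79.6039; S(2,-1) = 95.6705; S(2,+0) = 114.9800; S(2,+1) = 138.1867; S(2,+2) = 166.0774
  k=3: S(3,-3) = 66.2354; S(3,-2) = 79.6039; S(3,-1) = 95.6705; S(3,+0) = 114.9800; S(3,+1) = 138.1867; S(3,+2) = 166.0774; S(3,+3) = 199.5972
Terminal payoffs V(N, j) = max(K - S_T, 0):
  V(3,-3) = 56.894610; V(3,-2) = 43.526133; V(3,-1) = 27.459458; V(3,+0) = 8.150000; V(3,+1) = 0.000000; V(3,+2) = 0.000000; V(3,+3) = 0.000000
Backward induction: V(k, j) = exp(-r*dt) * [p_u * V(k+1, j+1) + p_m * V(k+1, j) + p_d * V(k+1, j-1)]
  V(2,-2) = exp(-r*dt) * [p_u*27.459458 + p_m*43.526133 + p_d*56.894610] = 38.206454
  V(2,-1) = exp(-r*dt) * [p_u*8.150000 + p_m*27.459458 + p_d*43.526133] = 22.151708
  V(2,+0) = exp(-r*dt) * [p_u*0.000000 + p_m*8.150000 + p_d*27.459458] = 6.784973
  V(2,+1) = exp(-r*dt) * [p_u*0.000000 + p_m*0.000000 + p_d*8.150000] = 0.471614
  V(2,+2) = exp(-r*dt) * [p_u*0.000000 + p_m*0.000000 + p_d*0.000000] = 0.000000
  V(1,-1) = exp(-r*dt) * [p_u*6.784973 + p_m*22.151708 + p_d*38.206454] = 18.103808
  V(1,+0) = exp(-r*dt) * [p_u*0.471614 + p_m*6.784973 + p_d*22.151708] = 5.730612
  V(1,+1) = exp(-r*dt) * [p_u*0.000000 + p_m*0.471614 + p_d*6.784973] = 0.693298
  V(0,+0) = exp(-r*dt) * [p_u*0.693298 + p_m*5.730612 + p_d*18.103808] = 4.882011

Answer: Price = V(0,0) = 4.8820


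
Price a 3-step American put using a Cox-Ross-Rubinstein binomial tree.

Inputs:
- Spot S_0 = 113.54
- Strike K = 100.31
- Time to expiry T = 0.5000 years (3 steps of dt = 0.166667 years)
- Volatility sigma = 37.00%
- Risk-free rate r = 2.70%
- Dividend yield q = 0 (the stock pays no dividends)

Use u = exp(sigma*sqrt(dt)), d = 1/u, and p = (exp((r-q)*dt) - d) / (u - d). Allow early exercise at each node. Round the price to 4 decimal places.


dt = T/N = 0.166667
u = exp(sigma*sqrt(dt)) = 1.163057; d = 1/u = 0.859803
p = (exp((r-q)*dt) - d) / (u - d) = 0.477181
Discount per step: exp(-r*dt) = 0.995510
Stock lattice S(k, i) with i counting down-moves:
  k=0: S(0,0) = 113.5400
  k=1: S(1,0) = 132.0535; S(1,1) = 97.6220
  k=2: S(2,0) = 153.5857; S(2,1) = 113.5400; S(2,2) = 83.9357
  k=3: S(3,0) = 178.6290; S(3,1) = 132.0535; S(3,2) = 97.6220; S(3,3) = 72.1682
Terminal payoffs V(N, i) = max(K - S_T, 0):
  V(3,0) = 0.000000; V(3,1) = 0.000000; V(3,2) = 2.687956; V(3,3) = 28.141794
Backward induction: V(k, i) = exp(-r*dt) * [p * V(k+1, i) + (1-p) * V(k+1, i+1)]; then take max(V_cont, immediate exercise) for American.
  V(2,0) = exp(-r*dt) * [p*0.000000 + (1-p)*0.000000] = 0.000000; exercise = 0.000000; V(2,0) = max -> 0.000000
  V(2,1) = exp(-r*dt) * [p*0.000000 + (1-p)*2.687956] = 1.399004; exercise = 0.000000; V(2,1) = max -> 1.399004
  V(2,2) = exp(-r*dt) * [p*2.687956 + (1-p)*28.141794] = 15.923883; exercise = 16.374264; V(2,2) = max -> 16.374264
  V(1,0) = exp(-r*dt) * [p*0.000000 + (1-p)*1.399004] = 0.728142; exercise = 0.000000; V(1,0) = max -> 0.728142
  V(1,1) = exp(-r*dt) * [p*1.399004 + (1-p)*16.374264] = 9.186918; exercise = 2.687956; V(1,1) = max -> 9.186918
  V(0,0) = exp(-r*dt) * [p*0.728142 + (1-p)*9.186918] = 5.127424; exercise = 0.000000; V(0,0) = max -> 5.127424

Answer: Price = V(0,0) = 5.1274
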